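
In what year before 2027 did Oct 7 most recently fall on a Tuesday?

2025

From one year to the next, a fixed date's weekday advances by 1, or by 2 when a Feb 29 lies between the two dates.
2027: October 7 is Thursday.
2026: Wednesday (−1)
2025: Tuesday (−1)
Oct 7 falls on a Tuesday in 2025.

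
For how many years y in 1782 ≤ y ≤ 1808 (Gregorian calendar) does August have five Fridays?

August has 31 days; it has five Fridays when Friday falls among the first (month-length − 28) days — i.e. when August 1 is one of Friday/Thursday/Wednesday.
August 1 by year: 1782:Thu✓ 1783:Fri✓ 1784:Sun 1785:Mon 1786:Tue 1787:Wed✓ 1788:Fri✓ 1789:Sat 1790:Sun 1791:Mon 1792:Wed✓ 1793:Thu✓ 1794:Fri✓ 1795:Sat 1796:Mon 1797:Tue 1798:Wed✓ 1799:Thu✓ 1800:Fri✓ 1801:Sat 1802:Sun 1803:Mon 1804:Wed✓ 1805:Thu✓ 1806:Fri✓ 1807:Sat 1808:Mon
Years with five Fridays: 1782, 1783, 1787, 1788, 1792, 1793, 1794, 1798, 1799, 1800, 1804, 1805, 1806 → 13.

13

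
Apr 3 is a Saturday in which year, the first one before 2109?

2106

From one year to the next, a fixed date's weekday advances by 1, or by 2 when a Feb 29 lies between the two dates.
2109: April 3 is Wednesday.
2108: Tuesday (−1)
2107: Sunday (−2)
2106: Saturday (−1)
Apr 3 falls on a Saturday in 2106.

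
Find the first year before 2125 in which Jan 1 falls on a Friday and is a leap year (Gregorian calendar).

Jan 1 advances by 2 weekdays after a leap year and by 1 after a common year.
2125: Jan 1 is Monday.
2124: Saturday (leap)
2123: Friday
2122: Thursday
2121: Wednesday
2120: Monday (leap)
2119: Sunday
2118: Saturday
2117: Friday
2116: Wednesday (leap)
2115: Tuesday
2114: Monday
2113: Sunday
2112: Friday (leap)
2112 begins on a Friday and is a leap year.

2112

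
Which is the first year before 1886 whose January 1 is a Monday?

Jan 1 advances by 2 weekdays after a leap year and by 1 after a common year.
1886: Jan 1 is Friday.
1885: Thursday
1884: Tuesday (leap)
1883: Monday
1883 begins on a Monday

1883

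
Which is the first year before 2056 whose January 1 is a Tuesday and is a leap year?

2036

Jan 1 advances by 2 weekdays after a leap year and by 1 after a common year.
2056: Jan 1 is Saturday (leap).
2055: Friday
2054: Thursday
2053: Wednesday
2052: Monday (leap)
2051: Sunday
2050: Saturday
2049: Friday
2048: Wednesday (leap)
2047: Tuesday
2046: Monday
2045: Sunday
2044: Friday (leap)
2043: Thursday
2042: Wednesday
2041: Tuesday
2040: Sunday (leap)
2039: Saturday
2038: Friday
2037: Thursday
2036: Tuesday (leap)
2036 begins on a Tuesday and is a leap year.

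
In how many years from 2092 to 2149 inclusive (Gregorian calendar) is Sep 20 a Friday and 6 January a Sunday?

Check each year's weekday for Sep 20 and 6 January:
  2092: Sat/Sun  2093: Sun/Tue  2094: Mon/Wed  2095: Tue/Thu  2096: Thu/Fri  2097: Fri/Sun ✓  2098: Sat/Mon  2099: Sun/Tue  2100: Mon/Wed  2101: Tue/Thu  2102: Wed/Fri  2103: Thu/Sat  2104: Sat/Sun  2105: Sun/Tue  …(30 more)…  2136: Thu/Fri  2137: Fri/Sun ✓  2138: Sat/Mon  2139: Sun/Tue  2140: Tue/Wed  2141: Wed/Fri  2142: Thu/Sat  2143: Fri/Sun ✓  2144: Sun/Mon  2145: Mon/Wed  2146: Tue/Thu  2147: Wed/Fri  2148: Fri/Sat  2149: Sat/Mon
Both conditions hold in: 2097, 2109, 2115, 2126, 2137, 2143 — 6.

6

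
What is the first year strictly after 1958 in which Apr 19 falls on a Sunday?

From one year to the next, a fixed date's weekday advances by 1, or by 2 when a Feb 29 lies between the two dates.
1958: April 19 is Saturday.
1959: Sunday (+1)
Apr 19 falls on a Sunday in 1959.

1959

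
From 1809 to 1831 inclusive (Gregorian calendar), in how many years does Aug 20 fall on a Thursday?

3

Track Aug 20's weekday year by year (advancing +1, or +2 across a Feb 29):
  1809: Sun  1810: Mon (+1)  1811: Tue (+1)  1812: Thu (+2) ✓  1813: Fri (+1)
  1814: Sat (+1)  1815: Sun (+1)  1816: Tue (+2)  1817: Wed (+1)  1818: Thu (+1) ✓
  1819: Fri (+1)  1820: Sun (+2)  1821: Mon (+1)  1822: Tue (+1)  1823: Wed (+1)
  1824: Fri (+2)  1825: Sat (+1)  1826: Sun (+1)  1827: Mon (+1)  1828: Wed (+2)
  1829: Thu (+1) ✓  1830: Fri (+1)  1831: Sat (+1)
Thursday years: 1812, 1818, 1829 — 3 in total.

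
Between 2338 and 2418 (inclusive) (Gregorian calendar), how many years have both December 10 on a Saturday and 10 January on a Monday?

Check each year's weekday for December 10 and 10 January:
  2338: Sat/Mon ✓  2339: Sun/Tue  2340: Tue/Wed  2341: Wed/Fri  2342: Thu/Sat  2343: Fri/Sun  2344: Sun/Mon  2345: Mon/Wed  2346: Tue/Thu  2347: Wed/Fri  2348: Fri/Sat  2349: Sat/Mon ✓  2350: Sun/Tue  2351: Mon/Wed  …(53 more)…  2405: Sat/Mon ✓  2406: Sun/Tue  2407: Mon/Wed  2408: Wed/Thu  2409: Thu/Sat  2410: Fri/Sun  2411: Sat/Mon ✓  2412: Mon/Tue  2413: Tue/Thu  2414: Wed/Fri  2415: Thu/Sat  2416: Sat/Sun  2417: Sun/Tue  2418: Mon/Wed
Both conditions hold in: 2338, 2349, 2355, 2366, 2377, 2383, 2394, 2405, 2411 — 9.

9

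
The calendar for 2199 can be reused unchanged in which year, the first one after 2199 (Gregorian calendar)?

Two years share a calendar iff Jan 1 falls on the same weekday and both are leap or both are common. 2199: Jan 1 is Tuesday, common year.
2200: Jan 1 Wednesday, common
2201: Jan 1 Thursday, common
2202: Jan 1 Friday, common
2203: Jan 1 Saturday, common
2204: Jan 1 Sunday, leap
2205: Jan 1 Tuesday, common
2205 matches on both conditions.

2205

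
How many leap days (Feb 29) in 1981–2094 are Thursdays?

Leap years in 1981–2094: 28 of them.
Feb 29 weekday advances by 5 (mod 7) from one leap year to the next four years later (or differs when a century non-leap intervenes).
Leap-day weekdays: 1984:Wed 1988:Mon 1992:Sat 1996:Thu✓ 2000:Tue 2004:Sun 2008:Fri 2012:Wed 2016:Mon 2020:Sat 2024:Thu✓ 2028:Tue 2032:Sun 2036:Fri 2040:Wed 2044:Mon 2048:Sat 2052:Thu✓ 2056:Tue 2060:Sun 2064:Fri 2068:Wed 2072:Mon 2076:Sat 2080:Thu✓ 2084:Tue 2088:Sun 2092:Fri
Thursday: 1996, 2024, 2052, 2080 → 4.

4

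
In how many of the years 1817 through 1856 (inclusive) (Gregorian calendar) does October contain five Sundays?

October has 31 days; it has five Sundays when Sunday falls among the first (month-length − 28) days — i.e. when October 1 is one of Sunday/Saturday/Friday.
October 1 by year: 1817:Wed 1818:Thu 1819:Fri✓ 1820:Sun✓ 1821:Mon 1822:Tue 1823:Wed 1824:Fri✓ 1825:Sat✓ 1826:Sun✓ 1827:Mon 1828:Wed 1829:Thu 1830:Fri✓ 1831:Sat✓ …(10 more)… 1842:Sat✓ 1843:Sun✓ 1844:Tue 1845:Wed 1846:Thu 1847:Fri✓ 1848:Sun✓ 1849:Mon 1850:Tue 1851:Wed 1852:Fri✓ 1853:Sat✓ 1854:Sun✓ 1855:Mon 1856:Wed
Years with five Sundays: 1819, 1820, 1824, 1825, 1826, 1830, 1831, 1836, 1837, 1841, 1842, 1843, 1847, 1848, 1852, 1853, 1854 → 17.

17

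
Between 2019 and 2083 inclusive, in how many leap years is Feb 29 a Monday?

Leap years in 2019–2083: 16 of them.
Feb 29 weekday advances by 5 (mod 7) from one leap year to the next four years later (or differs when a century non-leap intervenes).
Leap-day weekdays: 2020:Sat 2024:Thu 2028:Tue 2032:Sun 2036:Fri 2040:Wed 2044:Mon✓ 2048:Sat 2052:Thu 2056:Tue 2060:Sun 2064:Fri 2068:Wed 2072:Mon✓ 2076:Sat 2080:Thu
Monday: 2044, 2072 → 2.

2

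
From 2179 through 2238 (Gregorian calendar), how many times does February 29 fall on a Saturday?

Leap years in 2179–2238: 14 of them.
Feb 29 weekday advances by 5 (mod 7) from one leap year to the next four years later (or differs when a century non-leap intervenes).
Leap-day weekdays: 2180:Tue 2184:Sun 2188:Fri 2192:Wed 2196:Mon 2204:Wed 2208:Mon 2212:Sat✓ 2216:Thu 2220:Tue 2224:Sun 2228:Fri 2232:Wed 2236:Mon
Saturday: 2212 → 1.

1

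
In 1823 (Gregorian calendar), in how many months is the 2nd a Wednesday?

2

Check the 2nd of each month of 1823: Jan 2: Thu, Feb 2: Sun, Mar 2: Sun, Apr 2: Wed, May 2: Fri, Jun 2: Mon, Jul 2: Wed, Aug 2: Sat, Sep 2: Tue, Oct 2: Thu, Nov 2: Sun, Dec 2: Tue.
Wednesday occurs in April, July — 2 months.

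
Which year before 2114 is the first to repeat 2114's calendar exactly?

2103

Two years share a calendar iff Jan 1 falls on the same weekday and both are leap or both are common. 2114: Jan 1 is Monday, common year.
2113: Jan 1 Sunday, common
2112: Jan 1 Friday, leap
2111: Jan 1 Thursday, common
2110: Jan 1 Wednesday, common
2109: Jan 1 Tuesday, common
2108: Jan 1 Sunday, leap
2107: Jan 1 Saturday, common
2106: Jan 1 Friday, common
2105: Jan 1 Thursday, common
2104: Jan 1 Tuesday, leap
2103: Jan 1 Monday, common
2103 matches on both conditions.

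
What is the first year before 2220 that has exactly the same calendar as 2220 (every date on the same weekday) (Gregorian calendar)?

2180

Two years share a calendar iff Jan 1 falls on the same weekday and both are leap or both are common. 2220: Jan 1 is Saturday, leap year.
2219: Jan 1 Friday, common
2218: Jan 1 Thursday, common
2217: Jan 1 Wednesday, common
2216: Jan 1 Monday, leap
2215: Jan 1 Sunday, common
2214: Jan 1 Saturday, common
2213: Jan 1 Friday, common
2212: Jan 1 Wednesday, leap
2211: Jan 1 Tuesday, common
2210: Jan 1 Monday, common
2209: Jan 1 Sunday, common
2208: Jan 1 Friday, leap
2207: Jan 1 Thursday, common
2206: Jan 1 Wednesday, common
2205: Jan 1 Tuesday, common
2204: Jan 1 Sunday, leap
2203: Jan 1 Saturday, common
2202: Jan 1 Friday, common
2201: Jan 1 Thursday, common
2200: Jan 1 Wednesday, common
2199: Jan 1 Tuesday, common
2198: Jan 1 Monday, common
2197: Jan 1 Sunday, common
2196: Jan 1 Friday, leap
2195: Jan 1 Thursday, common
2194: Jan 1 Wednesday, common
2193: Jan 1 Tuesday, common
2192: Jan 1 Sunday, leap
2191: Jan 1 Saturday, common
2190: Jan 1 Friday, common
2189: Jan 1 Thursday, common
2188: Jan 1 Tuesday, leap
2187: Jan 1 Monday, common
2186: Jan 1 Sunday, common
2185: Jan 1 Saturday, common
2184: Jan 1 Thursday, leap
2183: Jan 1 Wednesday, common
2182: Jan 1 Tuesday, common
2181: Jan 1 Monday, common
2180: Jan 1 Saturday, leap
2180 matches on both conditions.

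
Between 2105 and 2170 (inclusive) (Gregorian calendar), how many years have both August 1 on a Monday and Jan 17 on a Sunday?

Check each year's weekday for August 1 and Jan 17:
  2105: Sat/Sat  2106: Sun/Sun  2107: Mon/Mon  2108: Wed/Tue  2109: Thu/Thu  2110: Fri/Fri  2111: Sat/Sat  2112: Mon/Sun ✓  2113: Tue/Tue  2114: Wed/Wed  2115: Thu/Thu  2116: Sat/Fri  2117: Sun/Sun  2118: Mon/Mon  …(38 more)…  2157: Mon/Mon  2158: Tue/Tue  2159: Wed/Wed  2160: Fri/Thu  2161: Sat/Sat  2162: Sun/Sun  2163: Mon/Mon  2164: Wed/Tue  2165: Thu/Thu  2166: Fri/Fri  2167: Sat/Sat  2168: Mon/Sun ✓  2169: Tue/Tue  2170: Wed/Wed
Both conditions hold in: 2112, 2140, 2168 — 3.

3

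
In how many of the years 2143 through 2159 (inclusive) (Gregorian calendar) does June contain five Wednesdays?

June has 30 days; it has five Wednesdays when Wednesday falls among the first (month-length − 28) days — i.e. when June 1 is one of Wednesday/Tuesday.
June 1 by year: 2143:Sat 2144:Mon 2145:Tue✓ 2146:Wed✓ 2147:Thu 2148:Sat 2149:Sun 2150:Mon 2151:Tue✓ 2152:Thu 2153:Fri 2154:Sat 2155:Sun 2156:Tue✓ 2157:Wed✓ 2158:Thu 2159:Fri
Years with five Wednesdays: 2145, 2146, 2151, 2156, 2157 → 5.

5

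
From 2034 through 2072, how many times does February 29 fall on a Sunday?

1

Leap years in 2034–2072: 10 of them.
Feb 29 weekday advances by 5 (mod 7) from one leap year to the next four years later (or differs when a century non-leap intervenes).
Leap-day weekdays: 2036:Fri 2040:Wed 2044:Mon 2048:Sat 2052:Thu 2056:Tue 2060:Sun✓ 2064:Fri 2068:Wed 2072:Mon
Sunday: 2060 → 1.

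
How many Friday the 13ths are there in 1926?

Check the 13th of each month of 1926: Jan 13: Wed, Feb 13: Sat, Mar 13: Sat, Apr 13: Tue, May 13: Thu, Jun 13: Sun, Jul 13: Tue, Aug 13: Fri, Sep 13: Mon, Oct 13: Wed, Nov 13: Sat, Dec 13: Mon.
Friday occurs in August — 1 month.

1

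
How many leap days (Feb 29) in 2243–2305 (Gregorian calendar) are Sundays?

Leap years in 2243–2305: 15 of them.
Feb 29 weekday advances by 5 (mod 7) from one leap year to the next four years later (or differs when a century non-leap intervenes).
Leap-day weekdays: 2244:Thu 2248:Tue 2252:Sun✓ 2256:Fri 2260:Wed 2264:Mon 2268:Sat 2272:Thu 2276:Tue 2280:Sun✓ 2284:Fri 2288:Wed 2292:Mon 2296:Sat 2304:Mon
Sunday: 2252, 2280 → 2.

2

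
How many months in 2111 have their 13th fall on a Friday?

Check the 13th of each month of 2111: Jan 13: Tue, Feb 13: Fri, Mar 13: Fri, Apr 13: Mon, May 13: Wed, Jun 13: Sat, Jul 13: Mon, Aug 13: Thu, Sep 13: Sun, Oct 13: Tue, Nov 13: Fri, Dec 13: Sun.
Friday occurs in February, March, November — 3 months.

3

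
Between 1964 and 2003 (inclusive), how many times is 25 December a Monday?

6

Track 25 December's weekday year by year (advancing +1, or +2 across a Feb 29):
  1964: Fri  1965: Sat (+1)  1966: Sun (+1)  1967: Mon (+1) ✓  1968: Wed (+2)
  1969: Thu (+1)  1970: Fri (+1)  1971: Sat (+1)  1972: Mon (+2) ✓  1973: Tue (+1)
  1974: Wed (+1)  1975: Thu (+1)  1976: Sat (+2)  1977: Sun (+1)  … (12 more years) …
  1990: Tue (+1)  1991: Wed (+1)  1992: Fri (+2)  1993: Sat (+1)  1994: Sun (+1)
  1995: Mon (+1) ✓  1996: Wed (+2)  1997: Thu (+1)  1998: Fri (+1)  1999: Sat (+1)
  2000: Mon (+2) ✓  2001: Tue (+1)  2002: Wed (+1)  2003: Thu (+1)
Monday years: 1967, 1972, 1978, 1989, 1995, 2000 — 6 in total.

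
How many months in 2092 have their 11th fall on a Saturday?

1

Check the 11th of each month of 2092: Jan 11: Fri, Feb 11: Mon, Mar 11: Tue, Apr 11: Fri, May 11: Sun, Jun 11: Wed, Jul 11: Fri, Aug 11: Mon, Sep 11: Thu, Oct 11: Sat, Nov 11: Tue, Dec 11: Thu.
Saturday occurs in October — 1 month.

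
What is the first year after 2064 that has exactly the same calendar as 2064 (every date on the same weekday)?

Two years share a calendar iff Jan 1 falls on the same weekday and both are leap or both are common. 2064: Jan 1 is Tuesday, leap year.
2065: Jan 1 Thursday, common
2066: Jan 1 Friday, common
2067: Jan 1 Saturday, common
2068: Jan 1 Sunday, leap
2069: Jan 1 Tuesday, common
2070: Jan 1 Wednesday, common
2071: Jan 1 Thursday, common
2072: Jan 1 Friday, leap
2073: Jan 1 Sunday, common
2074: Jan 1 Monday, common
2075: Jan 1 Tuesday, common
2076: Jan 1 Wednesday, leap
2077: Jan 1 Friday, common
2078: Jan 1 Saturday, common
2079: Jan 1 Sunday, common
2080: Jan 1 Monday, leap
2081: Jan 1 Wednesday, common
2082: Jan 1 Thursday, common
2083: Jan 1 Friday, common
2084: Jan 1 Saturday, leap
2085: Jan 1 Monday, common
2086: Jan 1 Tuesday, common
2087: Jan 1 Wednesday, common
2088: Jan 1 Thursday, leap
2089: Jan 1 Saturday, common
2090: Jan 1 Sunday, common
2091: Jan 1 Monday, common
2092: Jan 1 Tuesday, leap
2092 matches on both conditions.

2092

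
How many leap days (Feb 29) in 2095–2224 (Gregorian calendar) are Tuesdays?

Leap years in 2095–2224: 31 of them.
Feb 29 weekday advances by 5 (mod 7) from one leap year to the next four years later (or differs when a century non-leap intervenes).
Leap-day weekdays: 2096:Wed 2104:Fri 2108:Wed 2112:Mon 2116:Sat 2120:Thu 2124:Tue✓ 2128:Sun 2132:Fri 2136:Wed 2140:Mon 2144:Sat 2148:Thu …(5 more)… 2172:Sat 2176:Thu 2180:Tue✓ 2184:Sun 2188:Fri 2192:Wed 2196:Mon 2204:Wed 2208:Mon 2212:Sat 2216:Thu 2220:Tue✓ 2224:Sun
Tuesday: 2124, 2152, 2180, 2220 → 4.

4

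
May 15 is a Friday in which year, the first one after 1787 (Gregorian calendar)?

From one year to the next, a fixed date's weekday advances by 1, or by 2 when a Feb 29 lies between the two dates.
1787: May 15 is Tuesday.
1788: Thursday (+2)
1789: Friday (+1)
May 15 falls on a Friday in 1789.

1789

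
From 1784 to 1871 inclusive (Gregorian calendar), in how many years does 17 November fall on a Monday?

12

Track 17 November's weekday year by year (advancing +1, or +2 across a Feb 29):
  1784: Wed  1785: Thu (+1)  1786: Fri (+1)  1787: Sat (+1)  1788: Mon (+2) ✓
  1789: Tue (+1)  1790: Wed (+1)  1791: Thu (+1)  1792: Sat (+2)  1793: Sun (+1)
  1794: Mon (+1) ✓  1795: Tue (+1)  1796: Thu (+2)  1797: Fri (+1)  … (60 more years) …
  1858: Wed (+1)  1859: Thu (+1)  1860: Sat (+2)  1861: Sun (+1)  1862: Mon (+1) ✓
  1863: Tue (+1)  1864: Thu (+2)  1865: Fri (+1)  1866: Sat (+1)  1867: Sun (+1)
  1868: Tue (+2)  1869: Wed (+1)  1870: Thu (+1)  1871: Fri (+1)
Monday years: 1788, 1794, 1800, 1806, 1817, 1823, 1828, 1834, 1845, 1851, 1856, 1862 — 12 in total.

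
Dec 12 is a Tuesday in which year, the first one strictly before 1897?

From one year to the next, a fixed date's weekday advances by 1, or by 2 when a Feb 29 lies between the two dates.
1897: December 12 is Sunday.
1896: Saturday (−1)
1895: Thursday (−2)
1894: Wednesday (−1)
1893: Tuesday (−1)
Dec 12 falls on a Tuesday in 1893.

1893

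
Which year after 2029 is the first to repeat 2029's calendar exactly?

2035

Two years share a calendar iff Jan 1 falls on the same weekday and both are leap or both are common. 2029: Jan 1 is Monday, common year.
2030: Jan 1 Tuesday, common
2031: Jan 1 Wednesday, common
2032: Jan 1 Thursday, leap
2033: Jan 1 Saturday, common
2034: Jan 1 Sunday, common
2035: Jan 1 Monday, common
2035 matches on both conditions.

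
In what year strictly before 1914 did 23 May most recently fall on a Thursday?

From one year to the next, a fixed date's weekday advances by 1, or by 2 when a Feb 29 lies between the two dates.
1914: May 23 is Saturday.
1913: Friday (−1)
1912: Thursday (−1)
23 May falls on a Thursday in 1912.

1912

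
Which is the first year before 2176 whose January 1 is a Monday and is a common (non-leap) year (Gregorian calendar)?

2170

Jan 1 advances by 2 weekdays after a leap year and by 1 after a common year.
2176: Jan 1 is Monday (leap).
2175: Sunday
2174: Saturday
2173: Friday
2172: Wednesday (leap)
2171: Tuesday
2170: Monday
2170 begins on a Monday and is a common year.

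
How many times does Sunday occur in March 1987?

March 1987 has 31 days and begins on Sunday.
The first Sunday is March 1.
Sundays fall on 1, 8, 15, 22, 29 — that's 5.

5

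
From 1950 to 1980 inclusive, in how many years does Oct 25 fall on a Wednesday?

Track Oct 25's weekday year by year (advancing +1, or +2 across a Feb 29):
  1950: Wed ✓  1951: Thu (+1)  1952: Sat (+2)  1953: Sun (+1)  1954: Mon (+1)
  1955: Tue (+1)  1956: Thu (+2)  1957: Fri (+1)  1958: Sat (+1)  1959: Sun (+1)
  1960: Tue (+2)  1961: Wed (+1) ✓  1962: Thu (+1)  1963: Fri (+1)  … (3 more years) …
  1967: Wed (+1) ✓  1968: Fri (+2)  1969: Sat (+1)  1970: Sun (+1)  1971: Mon (+1)
  1972: Wed (+2) ✓  1973: Thu (+1)  1974: Fri (+1)  1975: Sat (+1)  1976: Mon (+2)
  1977: Tue (+1)  1978: Wed (+1) ✓  1979: Thu (+1)  1980: Sat (+2)
Wednesday years: 1950, 1961, 1967, 1972, 1978 — 5 in total.

5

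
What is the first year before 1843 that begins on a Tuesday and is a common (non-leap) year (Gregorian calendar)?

Jan 1 advances by 2 weekdays after a leap year and by 1 after a common year.
1843: Jan 1 is Sunday.
1842: Saturday
1841: Friday
1840: Wednesday (leap)
1839: Tuesday
1839 begins on a Tuesday and is a common year.

1839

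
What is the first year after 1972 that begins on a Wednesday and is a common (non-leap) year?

1975

Jan 1 advances by 2 weekdays after a leap year and by 1 after a common year.
1972: Jan 1 is Saturday (leap).
1973: Monday
1974: Tuesday
1975: Wednesday
1975 begins on a Wednesday and is a common year.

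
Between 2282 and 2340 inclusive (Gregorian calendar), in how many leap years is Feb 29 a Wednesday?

Leap years in 2282–2340: 14 of them.
Feb 29 weekday advances by 5 (mod 7) from one leap year to the next four years later (or differs when a century non-leap intervenes).
Leap-day weekdays: 2284:Fri 2288:Wed✓ 2292:Mon 2296:Sat 2304:Mon 2308:Sat 2312:Thu 2316:Tue 2320:Sun 2324:Fri 2328:Wed✓ 2332:Mon 2336:Sat 2340:Thu
Wednesday: 2288, 2328 → 2.

2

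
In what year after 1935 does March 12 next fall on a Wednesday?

From one year to the next, a fixed date's weekday advances by 1, or by 2 when a Feb 29 lies between the two dates.
1935: March 12 is Tuesday.
1936: Thursday (+2)
1937: Friday (+1)
1938: Saturday (+1)
1939: Sunday (+1)
1940: Tuesday (+2)
1941: Wednesday (+1)
March 12 falls on a Wednesday in 1941.

1941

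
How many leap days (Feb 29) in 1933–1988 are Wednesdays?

Leap years in 1933–1988: 14 of them.
Feb 29 weekday advances by 5 (mod 7) from one leap year to the next four years later (or differs when a century non-leap intervenes).
Leap-day weekdays: 1936:Sat 1940:Thu 1944:Tue 1948:Sun 1952:Fri 1956:Wed✓ 1960:Mon 1964:Sat 1968:Thu 1972:Tue 1976:Sun 1980:Fri 1984:Wed✓ 1988:Mon
Wednesday: 1956, 1984 → 2.

2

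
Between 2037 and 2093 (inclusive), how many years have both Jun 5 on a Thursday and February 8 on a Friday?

Check each year's weekday for Jun 5 and February 8:
  2037: Fri/Sun  2038: Sat/Mon  2039: Sun/Tue  2040: Tue/Wed  2041: Wed/Fri  2042: Thu/Sat  2043: Fri/Sun  2044: Sun/Mon  2045: Mon/Wed  2046: Tue/Thu  2047: Wed/Fri  2048: Fri/Sat  2049: Sat/Mon  2050: Sun/Tue  …(29 more)…  2080: Wed/Thu  2081: Thu/Sat  2082: Fri/Sun  2083: Sat/Mon  2084: Mon/Tue  2085: Tue/Thu  2086: Wed/Fri  2087: Thu/Sat  2088: Sat/Sun  2089: Sun/Tue  2090: Mon/Wed  2091: Tue/Thu  2092: Thu/Fri ✓  2093: Fri/Sun
Both conditions hold in: 2064, 2092 — 2.

2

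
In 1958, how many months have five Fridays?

4

A month of length L has five Fridays iff its first Friday is on day ≤ L−28 (so day 1–3 in a 31-day month, 1–2 in a 30-day month, day 1 in a leap February).
Checking each month of 1958: Jan starts Wed (31d) ✓; Feb starts Sat (28d); Mar starts Sat (31d); Apr starts Tue (30d); May starts Thu (31d) ✓; Jun starts Sun (30d); Jul starts Tue (31d); Aug starts Fri (31d) ✓; Sep starts Mon (30d); Oct starts Wed (31d) ✓; Nov starts Sat (30d); Dec starts Mon (31d).
Five-Friday months: January, May, August, October → 4.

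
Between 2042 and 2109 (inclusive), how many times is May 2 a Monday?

Track May 2's weekday year by year (advancing +1, or +2 across a Feb 29):
  2042: Fri  2043: Sat (+1)  2044: Mon (+2) ✓  2045: Tue (+1)  2046: Wed (+1)
  2047: Thu (+1)  2048: Sat (+2)  2049: Sun (+1)  2050: Mon (+1) ✓  2051: Tue (+1)
  2052: Thu (+2)  2053: Fri (+1)  2054: Sat (+1)  2055: Sun (+1)  … (40 more years) …
  2096: Wed (+2)  2097: Thu (+1)  2098: Fri (+1)  2099: Sat (+1)  2100: Sun (+1)
  2101: Mon (+1) ✓  2102: Tue (+1)  2103: Wed (+1)  2104: Fri (+2)  2105: Sat (+1)
  2106: Sun (+1)  2107: Mon (+1) ✓  2108: Wed (+2)  2109: Thu (+1)
Monday years: 2044, 2050, 2061, 2067, 2072, 2078, 2089, 2095, 2101, 2107 — 10 in total.

10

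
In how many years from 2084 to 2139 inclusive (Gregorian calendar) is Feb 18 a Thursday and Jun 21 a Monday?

Check each year's weekday for Feb 18 and Jun 21:
  2084: Fri/Wed  2085: Sun/Thu  2086: Mon/Fri  2087: Tue/Sat  2088: Wed/Mon  2089: Fri/Tue  2090: Sat/Wed  2091: Sun/Thu  2092: Mon/Sat  2093: Wed/Sun  2094: Thu/Mon ✓  2095: Fri/Tue  2096: Sat/Thu  2097: Mon/Fri  …(28 more)…  2126: Mon/Fri  2127: Tue/Sat  2128: Wed/Mon  2129: Fri/Tue  2130: Sat/Wed  2131: Sun/Thu  2132: Mon/Sat  2133: Wed/Sun  2134: Thu/Mon ✓  2135: Fri/Tue  2136: Sat/Thu  2137: Mon/Fri  2138: Tue/Sat  2139: Wed/Sun
Both conditions hold in: 2094, 2100, 2106, 2117, 2123, 2134 — 6.

6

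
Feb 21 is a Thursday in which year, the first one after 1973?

1974

From one year to the next, a fixed date's weekday advances by 1, or by 2 when a Feb 29 lies between the two dates.
1973: February 21 is Wednesday.
1974: Thursday (+1)
Feb 21 falls on a Thursday in 1974.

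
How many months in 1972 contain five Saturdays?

A month of length L has five Saturdays iff its first Saturday is on day ≤ L−28 (so day 1–3 in a 31-day month, 1–2 in a 30-day month, day 1 in a leap February).
Checking each month of 1972: Jan starts Sat (31d) ✓; Feb starts Tue (29d); Mar starts Wed (31d); Apr starts Sat (30d) ✓; May starts Mon (31d); Jun starts Thu (30d); Jul starts Sat (31d) ✓; Aug starts Tue (31d); Sep starts Fri (30d) ✓; Oct starts Sun (31d); Nov starts Wed (30d); Dec starts Fri (31d) ✓.
Five-Saturday months: January, April, July, September, December → 5.

5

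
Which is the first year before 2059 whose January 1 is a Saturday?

Jan 1 advances by 2 weekdays after a leap year and by 1 after a common year.
2059: Jan 1 is Wednesday.
2058: Tuesday
2057: Monday
2056: Saturday (leap)
2056 begins on a Saturday

2056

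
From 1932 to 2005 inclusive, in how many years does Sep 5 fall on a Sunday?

11

Track Sep 5's weekday year by year (advancing +1, or +2 across a Feb 29):
  1932: Mon  1933: Tue (+1)  1934: Wed (+1)  1935: Thu (+1)  1936: Sat (+2)
  1937: Sun (+1) ✓  1938: Mon (+1)  1939: Tue (+1)  1940: Thu (+2)  1941: Fri (+1)
  1942: Sat (+1)  1943: Sun (+1) ✓  1944: Tue (+2)  1945: Wed (+1)  … (46 more years) …
  1992: Sat (+2)  1993: Sun (+1) ✓  1994: Mon (+1)  1995: Tue (+1)  1996: Thu (+2)
  1997: Fri (+1)  1998: Sat (+1)  1999: Sun (+1) ✓  2000: Tue (+2)  2001: Wed (+1)
  2002: Thu (+1)  2003: Fri (+1)  2004: Sun (+2) ✓  2005: Mon (+1)
Sunday years: 1937, 1943, 1948, 1954, 1965, 1971, 1976, 1982, 1993, 1999, 2004 — 11 in total.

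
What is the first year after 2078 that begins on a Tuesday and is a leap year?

2092

Jan 1 advances by 2 weekdays after a leap year and by 1 after a common year.
2078: Jan 1 is Saturday.
2079: Sunday
2080: Monday (leap)
2081: Wednesday
2082: Thursday
2083: Friday
2084: Saturday (leap)
2085: Monday
2086: Tuesday
2087: Wednesday
2088: Thursday (leap)
2089: Saturday
2090: Sunday
2091: Monday
2092: Tuesday (leap)
2092 begins on a Tuesday and is a leap year.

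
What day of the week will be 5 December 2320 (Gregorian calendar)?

January 1, 2320 is a Thursday.
December 5 is day 340 of the year, i.e. 339 days after Jan 1.
339 mod 7 = 3, so advance 3 weekdays from Thursday: Sunday.

Sunday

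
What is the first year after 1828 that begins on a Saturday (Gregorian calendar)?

1831

Jan 1 advances by 2 weekdays after a leap year and by 1 after a common year.
1828: Jan 1 is Tuesday (leap).
1829: Thursday
1830: Friday
1831: Saturday
1831 begins on a Saturday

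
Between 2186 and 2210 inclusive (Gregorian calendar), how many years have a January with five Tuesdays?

12

January has 31 days; it has five Tuesdays when Tuesday falls among the first (month-length − 28) days — i.e. when January 1 is one of Tuesday/Monday/Sunday.
January 1 by year: 2186:Sun✓ 2187:Mon✓ 2188:Tue✓ 2189:Thu 2190:Fri 2191:Sat 2192:Sun✓ 2193:Tue✓ 2194:Wed 2195:Thu 2196:Fri 2197:Sun✓ 2198:Mon✓ 2199:Tue✓ 2200:Wed 2201:Thu 2202:Fri 2203:Sat 2204:Sun✓ 2205:Tue✓ 2206:Wed 2207:Thu 2208:Fri 2209:Sun✓ 2210:Mon✓
Years with five Tuesdays: 2186, 2187, 2188, 2192, 2193, 2197, 2198, 2199, 2204, 2205, 2209, 2210 → 12.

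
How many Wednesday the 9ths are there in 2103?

1

Check the 9th of each month of 2103: Jan 9: Tue, Feb 9: Fri, Mar 9: Fri, Apr 9: Mon, May 9: Wed, Jun 9: Sat, Jul 9: Mon, Aug 9: Thu, Sep 9: Sun, Oct 9: Tue, Nov 9: Fri, Dec 9: Sun.
Wednesday occurs in May — 1 month.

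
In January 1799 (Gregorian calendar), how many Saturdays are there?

January 1799 has 31 days and begins on Tuesday.
The first Saturday is January 5.
Saturdays fall on 5, 12, 19, 26 — that's 4.

4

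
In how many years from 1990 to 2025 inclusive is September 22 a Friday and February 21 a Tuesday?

Check each year's weekday for September 22 and February 21:
  1990: Sat/Wed  1991: Sun/Thu  1992: Tue/Fri  1993: Wed/Sun  1994: Thu/Mon  1995: Fri/Tue ✓  1996: Sun/Wed  1997: Mon/Fri  1998: Tue/Sat  1999: Wed/Sun  2000: Fri/Mon  2001: Sat/Wed  2002: Sun/Thu  2003: Mon/Fri  …(8 more)…  2012: Sat/Tue  2013: Sun/Thu  2014: Mon/Fri  2015: Tue/Sat  2016: Thu/Sun  2017: Fri/Tue ✓  2018: Sat/Wed  2019: Sun/Thu  2020: Tue/Fri  2021: Wed/Sun  2022: Thu/Mon  2023: Fri/Tue ✓  2024: Sun/Wed  2025: Mon/Fri
Both conditions hold in: 1995, 2006, 2017, 2023 — 4.

4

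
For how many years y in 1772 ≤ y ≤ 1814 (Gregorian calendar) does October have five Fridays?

October has 31 days; it has five Fridays when Friday falls among the first (month-length − 28) days — i.e. when October 1 is one of Friday/Thursday/Wednesday.
October 1 by year: 1772:Thu✓ 1773:Fri✓ 1774:Sat 1775:Sun 1776:Tue 1777:Wed✓ 1778:Thu✓ 1779:Fri✓ 1780:Sun 1781:Mon 1782:Tue 1783:Wed✓ 1784:Fri✓ 1785:Sat 1786:Sun …(13 more)… 1800:Wed✓ 1801:Thu✓ 1802:Fri✓ 1803:Sat 1804:Mon 1805:Tue 1806:Wed✓ 1807:Thu✓ 1808:Sat 1809:Sun 1810:Mon 1811:Tue 1812:Thu✓ 1813:Fri✓ 1814:Sat
Years with five Fridays: 1772, 1773, 1777, 1778, 1779, 1783, 1784, 1788, 1789, 1790, 1794, 1795, 1800, 1801, 1802, 1806, 1807, 1812, 1813 → 19.

19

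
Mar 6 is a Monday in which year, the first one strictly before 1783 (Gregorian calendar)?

1780

From one year to the next, a fixed date's weekday advances by 1, or by 2 when a Feb 29 lies between the two dates.
1783: March 6 is Thursday.
1782: Wednesday (−1)
1781: Tuesday (−1)
1780: Monday (−1)
Mar 6 falls on a Monday in 1780.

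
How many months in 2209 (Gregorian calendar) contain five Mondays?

4

A month of length L has five Mondays iff its first Monday is on day ≤ L−28 (so day 1–3 in a 31-day month, 1–2 in a 30-day month, day 1 in a leap February).
Checking each month of 2209: Jan starts Sun (31d) ✓; Feb starts Wed (28d); Mar starts Wed (31d); Apr starts Sat (30d); May starts Mon (31d) ✓; Jun starts Thu (30d); Jul starts Sat (31d) ✓; Aug starts Tue (31d); Sep starts Fri (30d); Oct starts Sun (31d) ✓; Nov starts Wed (30d); Dec starts Fri (31d).
Five-Monday months: January, May, July, October → 4.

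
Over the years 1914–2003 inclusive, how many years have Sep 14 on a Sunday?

13

Track Sep 14's weekday year by year (advancing +1, or +2 across a Feb 29):
  1914: Mon  1915: Tue (+1)  1916: Thu (+2)  1917: Fri (+1)  1918: Sat (+1)
  1919: Sun (+1) ✓  1920: Tue (+2)  1921: Wed (+1)  1922: Thu (+1)  1923: Fri (+1)
  1924: Sun (+2) ✓  1925: Mon (+1)  1926: Tue (+1)  1927: Wed (+1)  … (62 more years) …
  1990: Fri (+1)  1991: Sat (+1)  1992: Mon (+2)  1993: Tue (+1)  1994: Wed (+1)
  1995: Thu (+1)  1996: Sat (+2)  1997: Sun (+1) ✓  1998: Mon (+1)  1999: Tue (+1)
  2000: Thu (+2)  2001: Fri (+1)  2002: Sat (+1)  2003: Sun (+1) ✓
Sunday years: 1919, 1924, 1930, 1941, 1947, 1952, 1958, 1969, 1975, 1980, 1986, 1997, 2003 — 13 in total.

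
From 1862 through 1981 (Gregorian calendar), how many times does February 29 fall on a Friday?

4

Leap years in 1862–1981: 29 of them.
Feb 29 weekday advances by 5 (mod 7) from one leap year to the next four years later (or differs when a century non-leap intervenes).
Leap-day weekdays: 1864:Mon 1868:Sat 1872:Thu 1876:Tue 1880:Sun 1884:Fri✓ 1888:Wed 1892:Mon 1896:Sat 1904:Mon 1908:Sat 1912:Thu 1916:Tue …(3 more)… 1932:Mon 1936:Sat 1940:Thu 1944:Tue 1948:Sun 1952:Fri✓ 1956:Wed 1960:Mon 1964:Sat 1968:Thu 1972:Tue 1976:Sun 1980:Fri✓
Friday: 1884, 1924, 1952, 1980 → 4.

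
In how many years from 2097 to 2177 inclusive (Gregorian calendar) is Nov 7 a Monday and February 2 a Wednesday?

Check each year's weekday for Nov 7 and February 2:
  2097: Thu/Sat  2098: Fri/Sun  2099: Sat/Mon  2100: Sun/Tue  2101: Mon/Wed ✓  2102: Tue/Thu  2103: Wed/Fri  2104: Fri/Sat  2105: Sat/Mon  2106: Sun/Tue  2107: Mon/Wed ✓  2108: Wed/Thu  2109: Thu/Sat  2110: Fri/Sun  …(53 more)…  2164: Wed/Thu  2165: Thu/Sat  2166: Fri/Sun  2167: Sat/Mon  2168: Mon/Tue  2169: Tue/Thu  2170: Wed/Fri  2171: Thu/Sat  2172: Sat/Sun  2173: Sun/Tue  2174: Mon/Wed ✓  2175: Tue/Thu  2176: Thu/Fri  2177: Fri/Sun
Both conditions hold in: 2101, 2107, 2118, 2129, 2135, 2146, 2157, 2163, 2174 — 9.

9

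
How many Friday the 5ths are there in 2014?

Check the 5th of each month of 2014: Jan 5: Sun, Feb 5: Wed, Mar 5: Wed, Apr 5: Sat, May 5: Mon, Jun 5: Thu, Jul 5: Sat, Aug 5: Tue, Sep 5: Fri, Oct 5: Sun, Nov 5: Wed, Dec 5: Fri.
Friday occurs in September, December — 2 months.

2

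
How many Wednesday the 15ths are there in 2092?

1

Check the 15th of each month of 2092: Jan 15: Tue, Feb 15: Fri, Mar 15: Sat, Apr 15: Tue, May 15: Thu, Jun 15: Sun, Jul 15: Tue, Aug 15: Fri, Sep 15: Mon, Oct 15: Wed, Nov 15: Sat, Dec 15: Mon.
Wednesday occurs in October — 1 month.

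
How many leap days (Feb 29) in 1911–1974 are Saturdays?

2

Leap years in 1911–1974: 16 of them.
Feb 29 weekday advances by 5 (mod 7) from one leap year to the next four years later (or differs when a century non-leap intervenes).
Leap-day weekdays: 1912:Thu 1916:Tue 1920:Sun 1924:Fri 1928:Wed 1932:Mon 1936:Sat✓ 1940:Thu 1944:Tue 1948:Sun 1952:Fri 1956:Wed 1960:Mon 1964:Sat✓ 1968:Thu 1972:Tue
Saturday: 1936, 1964 → 2.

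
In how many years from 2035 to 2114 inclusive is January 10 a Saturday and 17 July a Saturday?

Check each year's weekday for January 10 and 17 July:
  2035: Wed/Tue  2036: Thu/Thu  2037: Sat/Fri  2038: Sun/Sat  2039: Mon/Sun  2040: Tue/Tue  2041: Thu/Wed  2042: Fri/Thu  2043: Sat/Fri  2044: Sun/Sun  2045: Tue/Mon  2046: Wed/Tue  2047: Thu/Wed  2048: Fri/Fri  …(52 more)…  2101: Mon/Sun  2102: Tue/Mon  2103: Wed/Tue  2104: Thu/Thu  2105: Sat/Fri  2106: Sun/Sat  2107: Mon/Sun  2108: Tue/Tue  2109: Thu/Wed  2110: Fri/Thu  2111: Sat/Fri  2112: Sun/Sun  2113: Tue/Mon  2114: Wed/Tue
Both conditions hold in: 2060, 2088 — 2.

2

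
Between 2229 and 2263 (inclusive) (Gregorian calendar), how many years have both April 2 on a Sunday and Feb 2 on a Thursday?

Check each year's weekday for April 2 and Feb 2:
  2229: Thu/Mon  2230: Fri/Tue  2231: Sat/Wed  2232: Mon/Thu  2233: Tue/Sat  2234: Wed/Sun  2235: Thu/Mon  2236: Sat/Tue  2237: Sun/Thu ✓  2238: Mon/Fri  2239: Tue/Sat  2240: Thu/Sun  2241: Fri/Tue  2242: Sat/Wed  …(7 more)…  2250: Tue/Sat  2251: Wed/Sun  2252: Fri/Mon  2253: Sat/Wed  2254: Sun/Thu ✓  2255: Mon/Fri  2256: Wed/Sat  2257: Thu/Mon  2258: Fri/Tue  2259: Sat/Wed  2260: Mon/Thu  2261: Tue/Sat  2262: Wed/Sun  2263: Thu/Mon
Both conditions hold in: 2237, 2243, 2254 — 3.

3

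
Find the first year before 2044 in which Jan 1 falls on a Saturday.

Jan 1 advances by 2 weekdays after a leap year and by 1 after a common year.
2044: Jan 1 is Friday (leap).
2043: Thursday
2042: Wednesday
2041: Tuesday
2040: Sunday (leap)
2039: Saturday
2039 begins on a Saturday

2039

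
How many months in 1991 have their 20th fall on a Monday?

1

Check the 20th of each month of 1991: Jan 20: Sun, Feb 20: Wed, Mar 20: Wed, Apr 20: Sat, May 20: Mon, Jun 20: Thu, Jul 20: Sat, Aug 20: Tue, Sep 20: Fri, Oct 20: Sun, Nov 20: Wed, Dec 20: Fri.
Monday occurs in May — 1 month.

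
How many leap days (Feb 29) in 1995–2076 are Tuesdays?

3

Leap years in 1995–2076: 21 of them.
Feb 29 weekday advances by 5 (mod 7) from one leap year to the next four years later (or differs when a century non-leap intervenes).
Leap-day weekdays: 1996:Thu 2000:Tue✓ 2004:Sun 2008:Fri 2012:Wed 2016:Mon 2020:Sat 2024:Thu 2028:Tue✓ 2032:Sun 2036:Fri 2040:Wed 2044:Mon 2048:Sat 2052:Thu 2056:Tue✓ 2060:Sun 2064:Fri 2068:Wed 2072:Mon 2076:Sat
Tuesday: 2000, 2028, 2056 → 3.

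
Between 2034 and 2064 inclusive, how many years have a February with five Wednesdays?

1

February has 28 days (29 in leap years); it has five Wednesdays when Wednesday falls among the first (month-length − 28) days — i.e. when February 1 is Wednesday in a leap year (never in a common year).
February 1 by year: 2034:Wed 2035:Thu 2036:Fri 2037:Sun 2038:Mon 2039:Tue 2040:Wed✓ 2041:Fri 2042:Sat 2043:Sun 2044:Mon 2045:Wed 2046:Thu 2047:Fri 2048:Sat 2049:Mon 2050:Tue 2051:Wed 2052:Thu 2053:Sat 2054:Sun 2055:Mon 2056:Tue 2057:Thu 2058:Fri 2059:Sat 2060:Sun 2061:Tue 2062:Wed 2063:Thu 2064:Fri
Years with five Wednesdays: 2040 → 1.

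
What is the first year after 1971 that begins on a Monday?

Jan 1 advances by 2 weekdays after a leap year and by 1 after a common year.
1971: Jan 1 is Friday.
1972: Saturday (leap)
1973: Monday
1973 begins on a Monday

1973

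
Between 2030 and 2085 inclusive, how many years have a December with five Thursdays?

24

December has 31 days; it has five Thursdays when Thursday falls among the first (month-length − 28) days — i.e. when December 1 is one of Thursday/Wednesday/Tuesday.
December 1 by year: 2030:Sun 2031:Mon 2032:Wed✓ 2033:Thu✓ 2034:Fri 2035:Sat 2036:Mon 2037:Tue✓ 2038:Wed✓ 2039:Thu✓ 2040:Sat 2041:Sun 2042:Mon 2043:Tue✓ 2044:Thu✓ …(26 more)… 2071:Tue✓ 2072:Thu✓ 2073:Fri 2074:Sat 2075:Sun 2076:Tue✓ 2077:Wed✓ 2078:Thu✓ 2079:Fri 2080:Sun 2081:Mon 2082:Tue✓ 2083:Wed✓ 2084:Fri 2085:Sat
Years with five Thursdays: 2032, 2033, 2037, 2038, 2039, 2043, 2044, 2048, 2049, 2050, 2054, 2055, 2060, 2061, 2065, 2066, 2067, 2071, 2072, 2076, 2077, 2078, 2082, 2083 → 24.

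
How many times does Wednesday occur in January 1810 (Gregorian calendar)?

January 1810 has 31 days and begins on Monday.
The first Wednesday is January 3.
Wednesdays fall on 3, 10, 17, 24, 31 — that's 5.

5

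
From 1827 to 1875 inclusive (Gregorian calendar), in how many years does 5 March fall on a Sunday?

Track 5 March's weekday year by year (advancing +1, or +2 across a Feb 29):
  1827: Mon  1828: Wed (+2)  1829: Thu (+1)  1830: Fri (+1)  1831: Sat (+1)
  1832: Mon (+2)  1833: Tue (+1)  1834: Wed (+1)  1835: Thu (+1)  1836: Sat (+2)
  1837: Sun (+1) ✓  1838: Mon (+1)  1839: Tue (+1)  1840: Thu (+2)  … (21 more years) …
  1862: Wed (+1)  1863: Thu (+1)  1864: Sat (+2)  1865: Sun (+1) ✓  1866: Mon (+1)
  1867: Tue (+1)  1868: Thu (+2)  1869: Fri (+1)  1870: Sat (+1)  1871: Sun (+1) ✓
  1872: Tue (+2)  1873: Wed (+1)  1874: Thu (+1)  1875: Fri (+1)
Sunday years: 1837, 1843, 1848, 1854, 1865, 1871 — 6 in total.

6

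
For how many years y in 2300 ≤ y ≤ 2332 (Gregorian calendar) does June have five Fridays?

June has 30 days; it has five Fridays when Friday falls among the first (month-length − 28) days — i.e. when June 1 is one of Friday/Thursday.
June 1 by year: 2300:Fri✓ 2301:Sat 2302:Sun 2303:Mon 2304:Wed 2305:Thu✓ 2306:Fri✓ 2307:Sat 2308:Mon 2309:Tue 2310:Wed 2311:Thu✓ 2312:Sat 2313:Sun 2314:Mon …(3 more)… 2318:Sat 2319:Sun 2320:Tue 2321:Wed 2322:Thu✓ 2323:Fri✓ 2324:Sun 2325:Mon 2326:Tue 2327:Wed 2328:Fri✓ 2329:Sat 2330:Sun 2331:Mon 2332:Wed
Years with five Fridays: 2300, 2305, 2306, 2311, 2316, 2317, 2322, 2323, 2328 → 9.

9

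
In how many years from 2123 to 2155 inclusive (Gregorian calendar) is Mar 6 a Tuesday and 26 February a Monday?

4

Check each year's weekday for Mar 6 and 26 February:
  2123: Sat/Fri  2124: Mon/Sat  2125: Tue/Mon ✓  2126: Wed/Tue  2127: Thu/Wed  2128: Sat/Thu  2129: Sun/Sat  2130: Mon/Sun  2131: Tue/Mon ✓  2132: Thu/Tue  2133: Fri/Thu  2134: Sat/Fri  2135: Sun/Sat  2136: Tue/Sun  …(5 more)…  2142: Tue/Mon ✓  2143: Wed/Tue  2144: Fri/Wed  2145: Sat/Fri  2146: Sun/Sat  2147: Mon/Sun  2148: Wed/Mon  2149: Thu/Wed  2150: Fri/Thu  2151: Sat/Fri  2152: Mon/Sat  2153: Tue/Mon ✓  2154: Wed/Tue  2155: Thu/Wed
Both conditions hold in: 2125, 2131, 2142, 2153 — 4.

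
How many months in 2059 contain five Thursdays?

A month of length L has five Thursdays iff its first Thursday is on day ≤ L−28 (so day 1–3 in a 31-day month, 1–2 in a 30-day month, day 1 in a leap February).
Checking each month of 2059: Jan starts Wed (31d) ✓; Feb starts Sat (28d); Mar starts Sat (31d); Apr starts Tue (30d); May starts Thu (31d) ✓; Jun starts Sun (30d); Jul starts Tue (31d) ✓; Aug starts Fri (31d); Sep starts Mon (30d); Oct starts Wed (31d) ✓; Nov starts Sat (30d); Dec starts Mon (31d).
Five-Thursday months: January, May, July, October → 4.

4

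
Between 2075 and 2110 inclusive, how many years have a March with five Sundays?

March has 31 days; it has five Sundays when Sunday falls among the first (month-length − 28) days — i.e. when March 1 is one of Sunday/Saturday/Friday.
March 1 by year: 2075:Fri✓ 2076:Sun✓ 2077:Mon 2078:Tue 2079:Wed 2080:Fri✓ 2081:Sat✓ 2082:Sun✓ 2083:Mon 2084:Wed 2085:Thu 2086:Fri✓ 2087:Sat✓ 2088:Mon 2089:Tue …(6 more)… 2096:Thu 2097:Fri✓ 2098:Sat✓ 2099:Sun✓ 2100:Mon 2101:Tue 2102:Wed 2103:Thu 2104:Sat✓ 2105:Sun✓ 2106:Mon 2107:Tue 2108:Thu 2109:Fri✓ 2110:Sat✓
Years with five Sundays: 2075, 2076, 2080, 2081, 2082, 2086, 2087, 2092, 2093, 2097, 2098, 2099, 2104, 2105, 2109, 2110 → 16.

16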